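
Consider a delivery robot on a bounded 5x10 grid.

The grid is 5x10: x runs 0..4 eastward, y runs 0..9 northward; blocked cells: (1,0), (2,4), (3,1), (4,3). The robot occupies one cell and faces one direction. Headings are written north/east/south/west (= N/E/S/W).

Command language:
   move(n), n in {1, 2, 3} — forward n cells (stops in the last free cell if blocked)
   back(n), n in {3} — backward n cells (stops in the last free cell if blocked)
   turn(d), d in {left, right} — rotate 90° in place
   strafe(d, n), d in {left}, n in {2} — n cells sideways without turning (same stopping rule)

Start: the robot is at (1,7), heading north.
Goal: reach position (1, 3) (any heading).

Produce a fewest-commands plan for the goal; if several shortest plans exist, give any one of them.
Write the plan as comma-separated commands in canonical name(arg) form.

begin: at (1,7), heading north
step 1 (turn(left)): at (1,7), heading west
step 2 (strafe(left, 2)): at (1,5), heading west
step 3 (strafe(left, 2)): at (1,3), heading west
nothing shorter than 3 reaches the goal.

turn(left), strafe(left, 2), strafe(left, 2)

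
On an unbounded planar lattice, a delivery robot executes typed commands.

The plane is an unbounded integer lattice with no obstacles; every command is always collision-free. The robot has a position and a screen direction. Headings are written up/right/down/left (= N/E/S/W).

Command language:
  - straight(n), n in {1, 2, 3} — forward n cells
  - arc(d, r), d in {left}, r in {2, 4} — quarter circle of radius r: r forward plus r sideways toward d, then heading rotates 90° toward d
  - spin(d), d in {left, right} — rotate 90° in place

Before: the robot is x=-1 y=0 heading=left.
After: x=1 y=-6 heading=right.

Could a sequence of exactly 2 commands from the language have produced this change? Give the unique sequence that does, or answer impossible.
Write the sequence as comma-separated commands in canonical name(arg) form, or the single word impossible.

arc(left, 2), arc(left, 4)

key: position moved to (1,-6) AND the heading swung to E — translation plus rotation needed
start: x=-1 y=0 heading=left
step 1 (arc(left, 2)): x=-3 y=-2 heading=down
step 2 (arc(left, 4)): x=1 y=-6 heading=right
no other 2-command option fits: unique.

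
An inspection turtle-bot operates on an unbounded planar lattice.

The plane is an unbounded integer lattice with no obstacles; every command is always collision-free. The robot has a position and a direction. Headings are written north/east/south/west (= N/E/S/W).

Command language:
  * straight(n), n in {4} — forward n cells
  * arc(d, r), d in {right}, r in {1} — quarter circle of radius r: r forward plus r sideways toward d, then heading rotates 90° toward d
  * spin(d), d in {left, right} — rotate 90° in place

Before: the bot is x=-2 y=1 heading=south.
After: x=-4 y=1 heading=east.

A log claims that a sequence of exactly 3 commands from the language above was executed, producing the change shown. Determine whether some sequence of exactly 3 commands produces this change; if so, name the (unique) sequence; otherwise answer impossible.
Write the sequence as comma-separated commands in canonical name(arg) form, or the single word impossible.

key: order matters: swapping arc(right, 1) and spin(right) lands elsewhere
initial: x=-2 y=1 heading=south
t=1 arc(right, 1) ⇒ x=-3 y=0 heading=west
t=2 arc(right, 1) ⇒ x=-4 y=1 heading=north
t=3 spin(right) ⇒ x=-4 y=1 heading=east
all 64 alternatives checked — unique.

arc(right, 1), arc(right, 1), spin(right)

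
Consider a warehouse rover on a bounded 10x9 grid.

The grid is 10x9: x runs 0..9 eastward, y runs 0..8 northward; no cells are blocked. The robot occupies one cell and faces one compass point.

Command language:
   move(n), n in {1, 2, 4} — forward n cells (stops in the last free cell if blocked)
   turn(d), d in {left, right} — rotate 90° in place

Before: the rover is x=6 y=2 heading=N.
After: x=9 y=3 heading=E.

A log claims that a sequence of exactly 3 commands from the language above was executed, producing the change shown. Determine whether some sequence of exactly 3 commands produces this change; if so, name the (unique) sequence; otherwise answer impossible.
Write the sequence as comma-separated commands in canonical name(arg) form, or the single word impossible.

key: move(4) runs into the grid edge before its full distance
from: x=6 y=2 heading=N
[1] after move(1): x=6 y=3 heading=N
[2] after turn(right): x=6 y=3 heading=E
[3] after move(4): x=9 y=3 heading=E
all 125 alternatives checked — unique.

move(1), turn(right), move(4)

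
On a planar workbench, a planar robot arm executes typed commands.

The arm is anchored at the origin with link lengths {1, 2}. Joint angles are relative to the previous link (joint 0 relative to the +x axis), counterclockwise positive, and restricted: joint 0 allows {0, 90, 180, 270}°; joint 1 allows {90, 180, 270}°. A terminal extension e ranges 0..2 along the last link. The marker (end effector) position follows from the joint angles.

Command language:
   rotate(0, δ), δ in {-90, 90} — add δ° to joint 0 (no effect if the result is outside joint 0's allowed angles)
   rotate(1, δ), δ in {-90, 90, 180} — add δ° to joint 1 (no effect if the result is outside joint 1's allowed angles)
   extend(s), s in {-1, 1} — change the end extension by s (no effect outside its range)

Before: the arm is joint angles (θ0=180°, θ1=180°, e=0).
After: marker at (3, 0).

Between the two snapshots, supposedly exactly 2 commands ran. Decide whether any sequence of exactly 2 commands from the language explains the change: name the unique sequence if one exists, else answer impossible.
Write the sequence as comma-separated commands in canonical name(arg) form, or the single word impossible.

extend(1), extend(1)

initial: joint angles (θ0=180°, θ1=180°, e=0)
step 1 (extend(1)): joint angles (θ0=180°, θ1=180°, e=1)
step 2 (extend(1)): joint angles (θ0=180°, θ1=180°, e=2)
no rival 2-sequence matches.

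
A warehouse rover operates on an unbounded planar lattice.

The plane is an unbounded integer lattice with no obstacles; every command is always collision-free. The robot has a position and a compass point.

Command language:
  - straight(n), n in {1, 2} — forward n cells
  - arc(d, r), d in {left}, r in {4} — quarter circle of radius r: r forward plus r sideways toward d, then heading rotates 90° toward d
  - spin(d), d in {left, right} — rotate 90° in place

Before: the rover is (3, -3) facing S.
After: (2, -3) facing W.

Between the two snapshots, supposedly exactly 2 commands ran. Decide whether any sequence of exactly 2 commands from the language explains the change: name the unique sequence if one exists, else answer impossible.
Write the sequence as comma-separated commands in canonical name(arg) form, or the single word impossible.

spin(right), straight(1)

key: position moved to (2,-3) AND the heading swung to W — translation plus rotation needed
initial: (3, -3) facing S
step 1 (spin(right)): (3, -3) facing W
step 2 (straight(1)): (2, -3) facing W
all 25 alternatives checked — unique.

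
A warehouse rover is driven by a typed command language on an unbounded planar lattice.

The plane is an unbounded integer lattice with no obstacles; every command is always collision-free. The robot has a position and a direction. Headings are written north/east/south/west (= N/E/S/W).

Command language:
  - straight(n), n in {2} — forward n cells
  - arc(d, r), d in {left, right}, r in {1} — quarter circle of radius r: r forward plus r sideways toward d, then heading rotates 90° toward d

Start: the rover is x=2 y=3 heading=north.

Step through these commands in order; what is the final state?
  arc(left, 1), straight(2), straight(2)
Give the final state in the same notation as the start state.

x=-3 y=4 heading=west

from: x=2 y=3 heading=north
step 1 (arc(left, 1)): x=1 y=4 heading=west
step 2 (straight(2)): x=-1 y=4 heading=west
step 3 (straight(2)): x=-3 y=4 heading=west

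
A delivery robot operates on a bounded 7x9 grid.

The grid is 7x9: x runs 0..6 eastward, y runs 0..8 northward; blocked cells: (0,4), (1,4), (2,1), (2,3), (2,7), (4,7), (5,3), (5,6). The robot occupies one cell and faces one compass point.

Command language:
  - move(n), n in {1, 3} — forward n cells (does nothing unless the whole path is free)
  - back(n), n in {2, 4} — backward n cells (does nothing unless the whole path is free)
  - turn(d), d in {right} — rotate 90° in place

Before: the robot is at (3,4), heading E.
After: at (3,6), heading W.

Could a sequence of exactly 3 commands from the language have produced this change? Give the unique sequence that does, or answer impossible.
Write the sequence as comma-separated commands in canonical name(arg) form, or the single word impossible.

key: cell and facing (now W) both changed — the 3 commands mix motion and turning
initial: at (3,4), heading E
[1] after turn(right): at (3,4), heading S
[2] after back(2): at (3,6), heading S
[3] after turn(right): at (3,6), heading W
uniquely the one of 125 3-step routes that fits.

turn(right), back(2), turn(right)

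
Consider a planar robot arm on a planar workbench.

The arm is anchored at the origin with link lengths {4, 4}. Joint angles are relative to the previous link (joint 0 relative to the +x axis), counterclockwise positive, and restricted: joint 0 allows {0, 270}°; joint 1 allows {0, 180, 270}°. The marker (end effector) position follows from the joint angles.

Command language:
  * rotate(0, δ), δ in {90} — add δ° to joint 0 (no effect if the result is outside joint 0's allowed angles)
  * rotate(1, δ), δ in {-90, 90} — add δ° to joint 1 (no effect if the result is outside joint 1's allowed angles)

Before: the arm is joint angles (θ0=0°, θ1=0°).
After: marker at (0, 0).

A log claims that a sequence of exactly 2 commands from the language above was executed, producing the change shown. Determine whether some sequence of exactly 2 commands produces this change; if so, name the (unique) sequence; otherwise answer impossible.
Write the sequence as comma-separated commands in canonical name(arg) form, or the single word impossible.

t0: joint angles (θ0=0°, θ1=0°)
t=1 rotate(1, -90) ⇒ joint angles (θ0=0°, θ1=270°)
t=2 rotate(1, -90) ⇒ joint angles (θ0=0°, θ1=180°)
no other 2-command option fits: unique.

rotate(1, -90), rotate(1, -90)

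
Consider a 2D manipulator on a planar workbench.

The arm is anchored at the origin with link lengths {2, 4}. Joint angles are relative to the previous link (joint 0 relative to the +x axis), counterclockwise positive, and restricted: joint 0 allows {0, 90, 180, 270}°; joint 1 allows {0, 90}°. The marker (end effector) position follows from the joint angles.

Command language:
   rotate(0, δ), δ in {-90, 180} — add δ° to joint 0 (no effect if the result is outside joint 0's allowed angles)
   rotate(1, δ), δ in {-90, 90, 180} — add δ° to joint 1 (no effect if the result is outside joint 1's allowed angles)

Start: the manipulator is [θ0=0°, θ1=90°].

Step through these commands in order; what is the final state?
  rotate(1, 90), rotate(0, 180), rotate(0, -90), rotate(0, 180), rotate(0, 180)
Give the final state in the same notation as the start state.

from: [θ0=0°, θ1=90°]
1. rotate(1, 90) → [θ0=0°, θ1=90°]
2. rotate(0, 180) → [θ0=180°, θ1=90°]
3. rotate(0, -90) → [θ0=90°, θ1=90°]
4. rotate(0, 180) → [θ0=270°, θ1=90°]
5. rotate(0, 180) → [θ0=90°, θ1=90°]

[θ0=90°, θ1=90°]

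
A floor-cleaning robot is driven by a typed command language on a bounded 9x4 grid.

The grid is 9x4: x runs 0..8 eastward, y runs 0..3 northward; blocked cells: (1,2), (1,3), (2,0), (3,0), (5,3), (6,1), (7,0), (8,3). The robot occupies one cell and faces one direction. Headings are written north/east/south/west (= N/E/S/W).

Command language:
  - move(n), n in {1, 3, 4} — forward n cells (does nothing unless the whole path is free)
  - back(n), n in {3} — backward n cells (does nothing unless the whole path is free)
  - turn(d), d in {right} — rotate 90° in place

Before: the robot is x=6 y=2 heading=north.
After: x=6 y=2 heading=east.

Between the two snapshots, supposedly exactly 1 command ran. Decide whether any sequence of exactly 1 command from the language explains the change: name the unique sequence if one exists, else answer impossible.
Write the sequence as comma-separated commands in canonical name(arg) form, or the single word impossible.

key: (6,2) unchanged — the single command moves nothing
t0: x=6 y=2 heading=north
[1] after turn(right): x=6 y=2 heading=east
no other 1-command option fits: unique.

turn(right)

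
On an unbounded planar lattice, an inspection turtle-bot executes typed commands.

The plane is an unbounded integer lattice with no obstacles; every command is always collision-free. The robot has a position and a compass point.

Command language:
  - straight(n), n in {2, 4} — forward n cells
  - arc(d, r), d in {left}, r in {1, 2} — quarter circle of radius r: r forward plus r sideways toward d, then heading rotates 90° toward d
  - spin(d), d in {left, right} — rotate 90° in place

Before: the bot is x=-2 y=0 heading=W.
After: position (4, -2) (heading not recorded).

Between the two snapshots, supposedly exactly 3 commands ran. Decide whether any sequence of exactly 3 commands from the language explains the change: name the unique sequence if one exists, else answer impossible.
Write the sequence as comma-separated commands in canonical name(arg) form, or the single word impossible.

key: running straight(4) before spin(left) would end elsewhere — order is forced
from: x=-2 y=0 heading=W
t=1 spin(left) ⇒ x=-2 y=0 heading=S
t=2 arc(left, 2) ⇒ x=0 y=-2 heading=E
t=3 straight(4) ⇒ x=4 y=-2 heading=E
all 216 alternatives checked — unique.

spin(left), arc(left, 2), straight(4)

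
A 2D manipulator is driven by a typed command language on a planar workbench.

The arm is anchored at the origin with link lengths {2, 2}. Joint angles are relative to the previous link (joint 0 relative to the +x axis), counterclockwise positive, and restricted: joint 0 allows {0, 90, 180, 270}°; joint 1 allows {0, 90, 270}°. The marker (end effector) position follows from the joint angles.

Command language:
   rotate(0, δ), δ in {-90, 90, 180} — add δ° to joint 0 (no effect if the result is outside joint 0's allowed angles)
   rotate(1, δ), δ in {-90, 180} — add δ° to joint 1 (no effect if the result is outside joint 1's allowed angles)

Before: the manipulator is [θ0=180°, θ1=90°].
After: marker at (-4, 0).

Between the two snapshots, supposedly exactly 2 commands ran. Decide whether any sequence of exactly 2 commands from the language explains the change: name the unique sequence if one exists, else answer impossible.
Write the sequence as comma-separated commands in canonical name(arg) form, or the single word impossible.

key: running rotate(1, 180) before rotate(1, -90) would end elsewhere — order is forced
t0: [θ0=180°, θ1=90°]
step 1 (rotate(1, -90)): [θ0=180°, θ1=0°]
step 2 (rotate(1, 180)): [θ0=180°, θ1=0°]
no other 2-command option fits: unique.

rotate(1, -90), rotate(1, 180)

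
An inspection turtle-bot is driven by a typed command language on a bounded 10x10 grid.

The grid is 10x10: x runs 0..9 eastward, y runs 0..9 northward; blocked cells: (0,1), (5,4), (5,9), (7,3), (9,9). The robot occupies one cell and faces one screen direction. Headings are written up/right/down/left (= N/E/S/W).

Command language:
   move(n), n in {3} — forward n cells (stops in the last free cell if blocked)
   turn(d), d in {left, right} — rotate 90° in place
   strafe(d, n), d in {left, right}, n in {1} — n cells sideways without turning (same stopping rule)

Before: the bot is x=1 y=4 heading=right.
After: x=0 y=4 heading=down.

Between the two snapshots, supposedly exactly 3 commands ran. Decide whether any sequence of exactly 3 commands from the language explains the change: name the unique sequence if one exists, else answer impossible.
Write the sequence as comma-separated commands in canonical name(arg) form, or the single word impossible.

key: the second strafe(right, 1) runs into the grid edge before its full distance
t0: x=1 y=4 heading=right
[1] after turn(right): x=1 y=4 heading=down
[2] after strafe(right, 1): x=0 y=4 heading=down
[3] after strafe(right, 1): x=0 y=4 heading=down
uniquely the one of 125 3-step routes that fits.

turn(right), strafe(right, 1), strafe(right, 1)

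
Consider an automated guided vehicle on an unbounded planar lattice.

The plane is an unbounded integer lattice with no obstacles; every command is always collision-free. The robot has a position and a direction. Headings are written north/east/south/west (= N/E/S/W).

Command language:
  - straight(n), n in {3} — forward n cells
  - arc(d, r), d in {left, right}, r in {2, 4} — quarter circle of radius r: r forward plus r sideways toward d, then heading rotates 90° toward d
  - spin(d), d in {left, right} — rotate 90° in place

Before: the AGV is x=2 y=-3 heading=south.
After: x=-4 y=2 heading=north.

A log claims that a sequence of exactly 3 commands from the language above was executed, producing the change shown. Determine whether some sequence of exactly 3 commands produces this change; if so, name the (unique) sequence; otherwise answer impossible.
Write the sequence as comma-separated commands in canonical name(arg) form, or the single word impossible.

arc(right, 2), arc(right, 4), straight(3)

key: order matters: swapping arc(right, 2) and straight(3) lands elsewhere
start: x=2 y=-3 heading=south
1. arc(right, 2) → x=0 y=-5 heading=west
2. arc(right, 4) → x=-4 y=-1 heading=north
3. straight(3) → x=-4 y=2 heading=north
no rival 3-sequence matches.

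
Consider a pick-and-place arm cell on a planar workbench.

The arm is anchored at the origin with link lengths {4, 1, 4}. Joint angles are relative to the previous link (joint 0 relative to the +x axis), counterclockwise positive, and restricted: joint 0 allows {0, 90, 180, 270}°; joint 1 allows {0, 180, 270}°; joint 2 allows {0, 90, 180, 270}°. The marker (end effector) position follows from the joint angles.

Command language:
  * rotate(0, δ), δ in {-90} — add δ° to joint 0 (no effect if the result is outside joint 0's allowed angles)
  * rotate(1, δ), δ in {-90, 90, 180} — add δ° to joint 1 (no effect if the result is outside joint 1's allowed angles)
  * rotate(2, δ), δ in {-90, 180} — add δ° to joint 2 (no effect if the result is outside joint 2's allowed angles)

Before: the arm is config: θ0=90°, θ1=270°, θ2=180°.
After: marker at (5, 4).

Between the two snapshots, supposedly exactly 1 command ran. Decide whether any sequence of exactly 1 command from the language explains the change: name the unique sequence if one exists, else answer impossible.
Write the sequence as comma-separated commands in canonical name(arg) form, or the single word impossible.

initial: config: θ0=90°, θ1=270°, θ2=180°
[1] after rotate(2, 180): config: θ0=90°, θ1=270°, θ2=0°
no other 1-command option fits: unique.

rotate(2, 180)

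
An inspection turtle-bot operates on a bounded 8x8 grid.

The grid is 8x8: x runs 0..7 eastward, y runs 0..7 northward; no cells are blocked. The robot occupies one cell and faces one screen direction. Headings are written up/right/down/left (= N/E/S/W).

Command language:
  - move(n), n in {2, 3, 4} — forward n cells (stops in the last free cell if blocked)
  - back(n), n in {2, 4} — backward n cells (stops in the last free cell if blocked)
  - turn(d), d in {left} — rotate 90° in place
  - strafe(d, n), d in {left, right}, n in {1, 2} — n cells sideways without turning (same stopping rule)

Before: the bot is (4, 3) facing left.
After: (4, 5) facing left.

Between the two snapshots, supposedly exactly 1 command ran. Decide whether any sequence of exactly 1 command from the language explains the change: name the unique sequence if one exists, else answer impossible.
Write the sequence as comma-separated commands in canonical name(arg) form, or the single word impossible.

strafe(right, 2)

key: heading stays W — the single command does not turn
from: (4, 3) facing left
[1] after strafe(right, 2): (4, 5) facing left
no rival 1-sequence matches.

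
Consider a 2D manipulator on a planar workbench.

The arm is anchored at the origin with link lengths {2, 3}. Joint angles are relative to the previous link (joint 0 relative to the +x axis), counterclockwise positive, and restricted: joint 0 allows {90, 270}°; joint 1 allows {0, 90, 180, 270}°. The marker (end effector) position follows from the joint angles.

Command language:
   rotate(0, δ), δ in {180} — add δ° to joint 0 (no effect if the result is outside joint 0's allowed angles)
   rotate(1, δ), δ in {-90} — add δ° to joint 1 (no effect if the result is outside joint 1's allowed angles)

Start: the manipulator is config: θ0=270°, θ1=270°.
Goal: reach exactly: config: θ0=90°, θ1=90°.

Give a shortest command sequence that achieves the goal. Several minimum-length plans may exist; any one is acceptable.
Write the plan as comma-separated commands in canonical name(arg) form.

rotate(0, 180), rotate(1, -90), rotate(1, -90)

start: config: θ0=270°, θ1=270°
1. rotate(0, 180) → config: θ0=90°, θ1=270°
2. rotate(1, -90) → config: θ0=90°, θ1=180°
3. rotate(1, -90) → config: θ0=90°, θ1=90°
shorter routes all fall short; 3 is best.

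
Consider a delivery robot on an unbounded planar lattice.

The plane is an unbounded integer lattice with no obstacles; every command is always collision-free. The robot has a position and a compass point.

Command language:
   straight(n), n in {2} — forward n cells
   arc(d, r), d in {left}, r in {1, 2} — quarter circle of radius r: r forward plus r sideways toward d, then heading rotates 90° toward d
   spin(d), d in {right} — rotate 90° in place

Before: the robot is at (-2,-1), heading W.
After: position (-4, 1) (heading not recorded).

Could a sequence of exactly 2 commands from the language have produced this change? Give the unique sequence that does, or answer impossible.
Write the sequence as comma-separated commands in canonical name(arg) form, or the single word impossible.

spin(right), arc(left, 2)

key: running arc(left, 2) before spin(right) would end elsewhere — order is forced
t0: at (-2,-1), heading W
step 1 (spin(right)): at (-2,-1), heading N
step 2 (arc(left, 2)): at (-4,1), heading W
all 16 alternatives checked — unique.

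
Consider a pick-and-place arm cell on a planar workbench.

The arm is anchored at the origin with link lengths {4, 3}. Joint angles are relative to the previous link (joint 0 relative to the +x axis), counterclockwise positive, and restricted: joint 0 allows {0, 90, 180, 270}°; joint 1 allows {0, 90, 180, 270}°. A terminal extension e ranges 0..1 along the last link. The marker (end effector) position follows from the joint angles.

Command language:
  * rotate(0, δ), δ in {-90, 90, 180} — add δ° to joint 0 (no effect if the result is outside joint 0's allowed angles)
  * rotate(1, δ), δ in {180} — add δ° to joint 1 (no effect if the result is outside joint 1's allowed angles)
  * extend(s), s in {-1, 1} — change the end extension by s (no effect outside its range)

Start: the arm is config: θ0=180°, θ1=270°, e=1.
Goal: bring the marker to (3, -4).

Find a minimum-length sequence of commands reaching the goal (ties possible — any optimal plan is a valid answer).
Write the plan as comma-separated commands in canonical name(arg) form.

rotate(1, 180), extend(-1), rotate(0, 90)

start: config: θ0=180°, θ1=270°, e=1
1. rotate(1, 180) → config: θ0=180°, θ1=90°, e=1
2. extend(-1) → config: θ0=180°, θ1=90°, e=0
3. rotate(0, 90) → config: θ0=270°, θ1=90°, e=0
minimal: 3 command(s), checked below 3.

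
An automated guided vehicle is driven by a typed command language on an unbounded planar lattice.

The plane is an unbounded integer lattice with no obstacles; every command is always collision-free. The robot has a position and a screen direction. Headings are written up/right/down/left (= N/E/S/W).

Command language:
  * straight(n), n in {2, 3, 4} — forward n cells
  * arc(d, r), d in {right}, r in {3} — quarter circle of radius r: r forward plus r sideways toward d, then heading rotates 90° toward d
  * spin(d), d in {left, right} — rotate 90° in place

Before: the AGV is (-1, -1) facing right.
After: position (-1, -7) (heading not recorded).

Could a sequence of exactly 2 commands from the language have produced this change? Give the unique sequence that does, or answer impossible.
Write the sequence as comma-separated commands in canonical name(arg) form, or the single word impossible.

arc(right, 3), arc(right, 3)

start: (-1, -1) facing right
t=1 arc(right, 3) ⇒ (2, -4) facing down
t=2 arc(right, 3) ⇒ (-1, -7) facing left
no rival 2-sequence matches.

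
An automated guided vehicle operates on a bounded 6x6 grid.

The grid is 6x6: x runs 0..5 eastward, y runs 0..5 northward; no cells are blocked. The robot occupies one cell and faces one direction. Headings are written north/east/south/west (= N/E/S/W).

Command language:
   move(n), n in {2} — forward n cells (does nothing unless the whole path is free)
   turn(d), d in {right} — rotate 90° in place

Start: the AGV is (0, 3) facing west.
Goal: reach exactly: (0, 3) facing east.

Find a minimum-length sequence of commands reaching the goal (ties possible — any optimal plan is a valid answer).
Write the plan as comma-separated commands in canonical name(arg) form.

turn(right), turn(right)

begin: (0, 3) facing west
[1] after turn(right): (0, 3) facing north
[2] after turn(right): (0, 3) facing east
minimal: 2 command(s), checked below 2.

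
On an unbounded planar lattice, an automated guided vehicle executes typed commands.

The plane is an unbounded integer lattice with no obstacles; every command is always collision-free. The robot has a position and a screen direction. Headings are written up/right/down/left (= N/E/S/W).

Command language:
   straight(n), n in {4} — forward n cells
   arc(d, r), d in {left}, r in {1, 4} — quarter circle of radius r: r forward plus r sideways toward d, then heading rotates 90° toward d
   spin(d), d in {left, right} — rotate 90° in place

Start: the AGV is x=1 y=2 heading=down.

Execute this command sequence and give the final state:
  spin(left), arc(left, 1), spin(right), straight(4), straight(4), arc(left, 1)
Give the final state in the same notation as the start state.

begin: x=1 y=2 heading=down
step 1 (spin(left)): x=1 y=2 heading=right
step 2 (arc(left, 1)): x=2 y=3 heading=up
step 3 (spin(right)): x=2 y=3 heading=right
step 4 (straight(4)): x=6 y=3 heading=right
step 5 (straight(4)): x=10 y=3 heading=right
step 6 (arc(left, 1)): x=11 y=4 heading=up

x=11 y=4 heading=up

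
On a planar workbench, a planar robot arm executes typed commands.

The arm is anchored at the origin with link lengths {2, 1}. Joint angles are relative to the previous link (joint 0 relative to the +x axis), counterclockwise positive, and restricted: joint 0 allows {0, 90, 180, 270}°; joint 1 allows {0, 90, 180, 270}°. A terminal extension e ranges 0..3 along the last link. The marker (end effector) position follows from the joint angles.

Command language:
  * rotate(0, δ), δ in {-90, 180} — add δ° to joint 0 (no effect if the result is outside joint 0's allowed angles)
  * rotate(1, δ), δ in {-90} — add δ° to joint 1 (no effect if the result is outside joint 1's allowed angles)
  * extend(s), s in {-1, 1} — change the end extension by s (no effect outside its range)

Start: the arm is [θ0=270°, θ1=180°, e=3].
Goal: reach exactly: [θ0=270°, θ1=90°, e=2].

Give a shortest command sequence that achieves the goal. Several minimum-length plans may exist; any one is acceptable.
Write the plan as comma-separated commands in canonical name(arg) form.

extend(-1), rotate(1, -90)

start: [θ0=270°, θ1=180°, e=3]
[1] after extend(-1): [θ0=270°, θ1=180°, e=2]
[2] after rotate(1, -90): [θ0=270°, θ1=90°, e=2]
no 1-step plan works, so 2 is optimal.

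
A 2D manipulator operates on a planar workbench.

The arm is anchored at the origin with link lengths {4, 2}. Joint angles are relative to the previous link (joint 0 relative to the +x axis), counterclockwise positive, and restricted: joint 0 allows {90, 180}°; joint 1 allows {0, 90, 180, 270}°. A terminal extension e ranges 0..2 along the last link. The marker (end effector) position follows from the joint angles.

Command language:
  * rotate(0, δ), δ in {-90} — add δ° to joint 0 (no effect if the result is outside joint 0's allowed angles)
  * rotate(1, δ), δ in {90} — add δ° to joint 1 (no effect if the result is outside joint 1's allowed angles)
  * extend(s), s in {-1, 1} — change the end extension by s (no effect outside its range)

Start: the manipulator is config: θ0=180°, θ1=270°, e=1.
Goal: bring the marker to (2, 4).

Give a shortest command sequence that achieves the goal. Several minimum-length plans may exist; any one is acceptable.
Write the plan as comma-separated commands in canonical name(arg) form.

t0: config: θ0=180°, θ1=270°, e=1
[1] after rotate(0, -90): config: θ0=90°, θ1=270°, e=1
[2] after extend(-1): config: θ0=90°, θ1=270°, e=0
minimal: 2 command(s), checked below 2.

rotate(0, -90), extend(-1)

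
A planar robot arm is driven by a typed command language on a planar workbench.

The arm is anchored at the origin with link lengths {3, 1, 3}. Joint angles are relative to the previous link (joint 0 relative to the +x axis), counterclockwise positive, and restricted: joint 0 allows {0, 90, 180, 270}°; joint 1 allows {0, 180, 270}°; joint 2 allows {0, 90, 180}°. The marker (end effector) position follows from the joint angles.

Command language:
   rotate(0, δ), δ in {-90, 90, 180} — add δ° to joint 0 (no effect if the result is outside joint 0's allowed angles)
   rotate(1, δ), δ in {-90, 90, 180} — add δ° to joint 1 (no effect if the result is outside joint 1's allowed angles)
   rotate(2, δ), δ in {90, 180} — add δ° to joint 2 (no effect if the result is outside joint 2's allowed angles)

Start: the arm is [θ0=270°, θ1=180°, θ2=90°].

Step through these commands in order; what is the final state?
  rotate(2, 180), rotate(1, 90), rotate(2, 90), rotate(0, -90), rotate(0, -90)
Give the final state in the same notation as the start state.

start: [θ0=270°, θ1=180°, θ2=90°]
t=1 rotate(2, 180) ⇒ [θ0=270°, θ1=180°, θ2=90°]
t=2 rotate(1, 90) ⇒ [θ0=270°, θ1=270°, θ2=90°]
t=3 rotate(2, 90) ⇒ [θ0=270°, θ1=270°, θ2=180°]
t=4 rotate(0, -90) ⇒ [θ0=180°, θ1=270°, θ2=180°]
t=5 rotate(0, -90) ⇒ [θ0=90°, θ1=270°, θ2=180°]

[θ0=90°, θ1=270°, θ2=180°]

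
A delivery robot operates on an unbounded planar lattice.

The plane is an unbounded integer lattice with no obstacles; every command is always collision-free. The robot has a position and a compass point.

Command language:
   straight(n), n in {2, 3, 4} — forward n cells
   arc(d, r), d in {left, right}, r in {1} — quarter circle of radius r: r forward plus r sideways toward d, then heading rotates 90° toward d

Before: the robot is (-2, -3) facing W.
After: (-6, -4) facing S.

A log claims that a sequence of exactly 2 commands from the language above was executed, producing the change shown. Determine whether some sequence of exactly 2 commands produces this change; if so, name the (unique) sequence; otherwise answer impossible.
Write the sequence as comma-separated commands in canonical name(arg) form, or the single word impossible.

key: running arc(left, 1) before straight(3) would end elsewhere — order is forced
from: (-2, -3) facing W
1. straight(3) → (-5, -3) facing W
2. arc(left, 1) → (-6, -4) facing S
no rival 2-sequence matches.

straight(3), arc(left, 1)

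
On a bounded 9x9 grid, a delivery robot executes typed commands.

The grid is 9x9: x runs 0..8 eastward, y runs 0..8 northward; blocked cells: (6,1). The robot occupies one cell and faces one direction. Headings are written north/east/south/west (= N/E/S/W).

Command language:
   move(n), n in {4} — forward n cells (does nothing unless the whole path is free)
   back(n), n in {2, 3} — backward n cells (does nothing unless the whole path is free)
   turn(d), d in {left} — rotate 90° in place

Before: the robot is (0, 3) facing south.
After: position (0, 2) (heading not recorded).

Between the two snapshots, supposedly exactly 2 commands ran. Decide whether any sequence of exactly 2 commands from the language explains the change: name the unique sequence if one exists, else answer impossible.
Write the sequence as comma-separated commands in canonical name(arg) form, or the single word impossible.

key: running move(4) before back(3) would end elsewhere — order is forced
t0: (0, 3) facing south
step 1 (back(3)): (0, 6) facing south
step 2 (move(4)): (0, 2) facing south
uniquely the one of 16 2-step routes that fits.

back(3), move(4)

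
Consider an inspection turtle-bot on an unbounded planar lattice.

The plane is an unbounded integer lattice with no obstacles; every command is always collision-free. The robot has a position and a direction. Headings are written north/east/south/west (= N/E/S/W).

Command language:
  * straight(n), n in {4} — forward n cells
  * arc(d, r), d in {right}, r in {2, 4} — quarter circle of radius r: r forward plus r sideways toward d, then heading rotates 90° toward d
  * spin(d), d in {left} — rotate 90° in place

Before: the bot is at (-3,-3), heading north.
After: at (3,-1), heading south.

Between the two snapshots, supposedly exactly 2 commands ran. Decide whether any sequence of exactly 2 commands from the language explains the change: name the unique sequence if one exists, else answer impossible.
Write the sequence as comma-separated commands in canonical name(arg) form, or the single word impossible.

arc(right, 4), arc(right, 2)

key: position moved to (3,-1) AND the heading swung to S — translation plus rotation needed
begin: at (-3,-3), heading north
t=1 arc(right, 4) ⇒ at (1,1), heading east
t=2 arc(right, 2) ⇒ at (3,-1), heading south
all 16 alternatives checked — unique.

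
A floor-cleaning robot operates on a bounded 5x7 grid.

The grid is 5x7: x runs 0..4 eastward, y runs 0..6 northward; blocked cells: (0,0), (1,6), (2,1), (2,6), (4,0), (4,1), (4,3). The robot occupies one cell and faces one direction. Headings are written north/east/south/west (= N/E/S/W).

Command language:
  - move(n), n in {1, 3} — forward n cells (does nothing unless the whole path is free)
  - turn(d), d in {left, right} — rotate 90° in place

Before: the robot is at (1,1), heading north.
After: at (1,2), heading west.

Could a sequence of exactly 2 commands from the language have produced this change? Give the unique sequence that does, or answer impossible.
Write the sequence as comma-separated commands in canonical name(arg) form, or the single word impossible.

key: running turn(left) before move(1) would end elsewhere — order is forced
begin: at (1,1), heading north
t=1 move(1) ⇒ at (1,2), heading north
t=2 turn(left) ⇒ at (1,2), heading west
no other 2-command option fits: unique.

move(1), turn(left)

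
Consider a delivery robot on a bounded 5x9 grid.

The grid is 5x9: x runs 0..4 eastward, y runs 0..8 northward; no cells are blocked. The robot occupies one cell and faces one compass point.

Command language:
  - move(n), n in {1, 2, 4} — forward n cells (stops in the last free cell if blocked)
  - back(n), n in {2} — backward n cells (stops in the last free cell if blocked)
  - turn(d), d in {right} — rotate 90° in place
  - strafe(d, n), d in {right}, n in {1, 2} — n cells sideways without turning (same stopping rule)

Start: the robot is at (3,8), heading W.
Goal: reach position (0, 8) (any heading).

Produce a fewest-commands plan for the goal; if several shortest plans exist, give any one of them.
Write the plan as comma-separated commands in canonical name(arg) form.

move(4)

begin: at (3,8), heading W
t=1 move(4) ⇒ at (0,8), heading W
minimal: 1 command(s), checked below 1.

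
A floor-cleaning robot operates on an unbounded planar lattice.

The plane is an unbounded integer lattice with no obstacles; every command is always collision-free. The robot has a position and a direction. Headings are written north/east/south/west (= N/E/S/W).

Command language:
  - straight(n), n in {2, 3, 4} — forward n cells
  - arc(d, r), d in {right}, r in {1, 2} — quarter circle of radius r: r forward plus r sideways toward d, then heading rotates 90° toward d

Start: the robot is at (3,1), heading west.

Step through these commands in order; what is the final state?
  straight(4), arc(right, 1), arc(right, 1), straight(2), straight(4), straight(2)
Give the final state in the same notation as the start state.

begin: at (3,1), heading west
[1] after straight(4): at (-1,1), heading west
[2] after arc(right, 1): at (-2,2), heading north
[3] after arc(right, 1): at (-1,3), heading east
[4] after straight(2): at (1,3), heading east
[5] after straight(4): at (5,3), heading east
[6] after straight(2): at (7,3), heading east

at (7,3), heading east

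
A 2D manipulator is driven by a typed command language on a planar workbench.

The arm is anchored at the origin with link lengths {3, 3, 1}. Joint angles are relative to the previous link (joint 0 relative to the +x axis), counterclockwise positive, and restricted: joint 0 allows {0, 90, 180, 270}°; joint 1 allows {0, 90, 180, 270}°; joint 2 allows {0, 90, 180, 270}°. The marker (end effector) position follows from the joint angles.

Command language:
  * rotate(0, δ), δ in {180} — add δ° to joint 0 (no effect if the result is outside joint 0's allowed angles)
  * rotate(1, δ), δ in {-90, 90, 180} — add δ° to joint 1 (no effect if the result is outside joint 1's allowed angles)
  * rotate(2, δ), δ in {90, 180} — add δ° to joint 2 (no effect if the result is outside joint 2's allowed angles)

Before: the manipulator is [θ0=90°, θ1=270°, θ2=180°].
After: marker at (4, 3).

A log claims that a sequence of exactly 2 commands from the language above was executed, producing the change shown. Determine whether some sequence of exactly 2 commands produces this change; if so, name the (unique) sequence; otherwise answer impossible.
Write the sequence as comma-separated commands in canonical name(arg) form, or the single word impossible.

rotate(2, 90), rotate(2, 90)

initial: [θ0=90°, θ1=270°, θ2=180°]
1. rotate(2, 90) → [θ0=90°, θ1=270°, θ2=270°]
2. rotate(2, 90) → [θ0=90°, θ1=270°, θ2=0°]
no other 2-command option fits: unique.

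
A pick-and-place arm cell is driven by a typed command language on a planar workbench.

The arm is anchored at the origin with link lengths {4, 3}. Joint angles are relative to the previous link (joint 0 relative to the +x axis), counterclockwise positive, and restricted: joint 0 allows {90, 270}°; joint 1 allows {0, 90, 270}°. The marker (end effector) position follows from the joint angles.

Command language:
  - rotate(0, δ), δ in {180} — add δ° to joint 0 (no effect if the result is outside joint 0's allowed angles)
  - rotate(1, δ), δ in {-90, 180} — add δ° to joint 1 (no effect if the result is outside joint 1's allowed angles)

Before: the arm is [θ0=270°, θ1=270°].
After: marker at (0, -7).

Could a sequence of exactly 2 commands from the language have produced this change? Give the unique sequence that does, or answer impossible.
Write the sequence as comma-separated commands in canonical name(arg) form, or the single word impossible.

key: order matters: swapping rotate(1, 180) and rotate(1, -90) lands elsewhere
start: [θ0=270°, θ1=270°]
[1] after rotate(1, 180): [θ0=270°, θ1=90°]
[2] after rotate(1, -90): [θ0=270°, θ1=0°]
no other 2-command option fits: unique.

rotate(1, 180), rotate(1, -90)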